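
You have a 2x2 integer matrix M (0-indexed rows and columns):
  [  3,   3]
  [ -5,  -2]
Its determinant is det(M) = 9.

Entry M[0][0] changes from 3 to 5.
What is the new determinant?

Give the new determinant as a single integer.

det is linear in row 0: changing M[0][0] by delta changes det by delta * cofactor(0,0).
Cofactor C_00 = (-1)^(0+0) * minor(0,0) = -2
Entry delta = 5 - 3 = 2
Det delta = 2 * -2 = -4
New det = 9 + -4 = 5

Answer: 5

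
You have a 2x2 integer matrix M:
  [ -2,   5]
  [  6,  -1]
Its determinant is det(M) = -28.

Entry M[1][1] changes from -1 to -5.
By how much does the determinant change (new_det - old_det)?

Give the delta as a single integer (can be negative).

Answer: 8

Derivation:
Cofactor C_11 = -2
Entry delta = -5 - -1 = -4
Det delta = entry_delta * cofactor = -4 * -2 = 8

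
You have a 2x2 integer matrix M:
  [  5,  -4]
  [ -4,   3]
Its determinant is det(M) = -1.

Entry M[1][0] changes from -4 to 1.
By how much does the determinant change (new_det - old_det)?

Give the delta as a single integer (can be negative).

Answer: 20

Derivation:
Cofactor C_10 = 4
Entry delta = 1 - -4 = 5
Det delta = entry_delta * cofactor = 5 * 4 = 20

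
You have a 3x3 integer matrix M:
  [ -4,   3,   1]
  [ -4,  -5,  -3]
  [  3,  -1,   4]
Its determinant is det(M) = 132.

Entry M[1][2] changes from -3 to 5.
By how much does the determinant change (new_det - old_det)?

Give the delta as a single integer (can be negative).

Cofactor C_12 = 5
Entry delta = 5 - -3 = 8
Det delta = entry_delta * cofactor = 8 * 5 = 40

Answer: 40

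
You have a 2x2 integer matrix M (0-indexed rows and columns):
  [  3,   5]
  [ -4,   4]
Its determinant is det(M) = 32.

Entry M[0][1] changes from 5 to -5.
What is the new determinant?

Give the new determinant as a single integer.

Answer: -8

Derivation:
det is linear in row 0: changing M[0][1] by delta changes det by delta * cofactor(0,1).
Cofactor C_01 = (-1)^(0+1) * minor(0,1) = 4
Entry delta = -5 - 5 = -10
Det delta = -10 * 4 = -40
New det = 32 + -40 = -8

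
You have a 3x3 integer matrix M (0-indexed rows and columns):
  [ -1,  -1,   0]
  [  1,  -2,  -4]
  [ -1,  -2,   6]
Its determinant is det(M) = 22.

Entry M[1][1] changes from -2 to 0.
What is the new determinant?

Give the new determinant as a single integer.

det is linear in row 1: changing M[1][1] by delta changes det by delta * cofactor(1,1).
Cofactor C_11 = (-1)^(1+1) * minor(1,1) = -6
Entry delta = 0 - -2 = 2
Det delta = 2 * -6 = -12
New det = 22 + -12 = 10

Answer: 10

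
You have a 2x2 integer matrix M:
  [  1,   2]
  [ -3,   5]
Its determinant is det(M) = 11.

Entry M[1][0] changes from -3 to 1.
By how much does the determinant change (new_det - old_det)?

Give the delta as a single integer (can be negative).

Cofactor C_10 = -2
Entry delta = 1 - -3 = 4
Det delta = entry_delta * cofactor = 4 * -2 = -8

Answer: -8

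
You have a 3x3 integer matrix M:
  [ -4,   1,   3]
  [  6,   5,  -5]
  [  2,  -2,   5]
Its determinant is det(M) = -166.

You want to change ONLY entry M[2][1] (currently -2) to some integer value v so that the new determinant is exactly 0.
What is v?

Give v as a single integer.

det is linear in entry M[2][1]: det = old_det + (v - -2) * C_21
Cofactor C_21 = -2
Want det = 0: -166 + (v - -2) * -2 = 0
  (v - -2) = 166 / -2 = -83
  v = -2 + (-83) = -85

Answer: -85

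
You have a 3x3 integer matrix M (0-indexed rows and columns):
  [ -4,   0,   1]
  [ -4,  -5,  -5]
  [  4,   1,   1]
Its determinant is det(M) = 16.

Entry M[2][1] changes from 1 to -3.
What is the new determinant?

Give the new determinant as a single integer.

Answer: 112

Derivation:
det is linear in row 2: changing M[2][1] by delta changes det by delta * cofactor(2,1).
Cofactor C_21 = (-1)^(2+1) * minor(2,1) = -24
Entry delta = -3 - 1 = -4
Det delta = -4 * -24 = 96
New det = 16 + 96 = 112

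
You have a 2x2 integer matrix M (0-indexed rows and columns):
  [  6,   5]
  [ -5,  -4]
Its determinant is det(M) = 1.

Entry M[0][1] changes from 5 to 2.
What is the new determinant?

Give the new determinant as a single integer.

Answer: -14

Derivation:
det is linear in row 0: changing M[0][1] by delta changes det by delta * cofactor(0,1).
Cofactor C_01 = (-1)^(0+1) * minor(0,1) = 5
Entry delta = 2 - 5 = -3
Det delta = -3 * 5 = -15
New det = 1 + -15 = -14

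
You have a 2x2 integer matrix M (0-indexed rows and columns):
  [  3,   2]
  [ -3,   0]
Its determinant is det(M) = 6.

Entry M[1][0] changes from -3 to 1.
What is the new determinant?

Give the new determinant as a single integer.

Answer: -2

Derivation:
det is linear in row 1: changing M[1][0] by delta changes det by delta * cofactor(1,0).
Cofactor C_10 = (-1)^(1+0) * minor(1,0) = -2
Entry delta = 1 - -3 = 4
Det delta = 4 * -2 = -8
New det = 6 + -8 = -2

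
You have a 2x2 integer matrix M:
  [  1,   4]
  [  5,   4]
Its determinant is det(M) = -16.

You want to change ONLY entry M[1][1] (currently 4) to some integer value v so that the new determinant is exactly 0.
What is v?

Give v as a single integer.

Answer: 20

Derivation:
det is linear in entry M[1][1]: det = old_det + (v - 4) * C_11
Cofactor C_11 = 1
Want det = 0: -16 + (v - 4) * 1 = 0
  (v - 4) = 16 / 1 = 16
  v = 4 + (16) = 20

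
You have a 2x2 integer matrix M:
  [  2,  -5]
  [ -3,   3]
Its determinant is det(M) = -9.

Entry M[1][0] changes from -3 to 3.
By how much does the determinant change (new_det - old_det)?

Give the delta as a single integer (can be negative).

Cofactor C_10 = 5
Entry delta = 3 - -3 = 6
Det delta = entry_delta * cofactor = 6 * 5 = 30

Answer: 30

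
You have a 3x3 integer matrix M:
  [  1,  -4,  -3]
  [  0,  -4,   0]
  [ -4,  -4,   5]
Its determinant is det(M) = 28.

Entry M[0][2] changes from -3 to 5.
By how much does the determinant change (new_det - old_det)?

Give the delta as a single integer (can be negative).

Cofactor C_02 = -16
Entry delta = 5 - -3 = 8
Det delta = entry_delta * cofactor = 8 * -16 = -128

Answer: -128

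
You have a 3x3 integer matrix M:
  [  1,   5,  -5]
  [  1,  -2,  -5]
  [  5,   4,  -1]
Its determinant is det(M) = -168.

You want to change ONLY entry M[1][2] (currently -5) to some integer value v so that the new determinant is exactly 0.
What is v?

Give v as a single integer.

Answer: 3

Derivation:
det is linear in entry M[1][2]: det = old_det + (v - -5) * C_12
Cofactor C_12 = 21
Want det = 0: -168 + (v - -5) * 21 = 0
  (v - -5) = 168 / 21 = 8
  v = -5 + (8) = 3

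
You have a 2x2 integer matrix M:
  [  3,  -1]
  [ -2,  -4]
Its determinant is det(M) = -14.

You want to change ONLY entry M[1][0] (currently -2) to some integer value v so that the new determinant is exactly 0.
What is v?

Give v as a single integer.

det is linear in entry M[1][0]: det = old_det + (v - -2) * C_10
Cofactor C_10 = 1
Want det = 0: -14 + (v - -2) * 1 = 0
  (v - -2) = 14 / 1 = 14
  v = -2 + (14) = 12

Answer: 12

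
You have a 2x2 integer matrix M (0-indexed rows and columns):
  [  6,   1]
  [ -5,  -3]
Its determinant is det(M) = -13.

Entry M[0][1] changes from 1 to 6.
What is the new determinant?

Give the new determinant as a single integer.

det is linear in row 0: changing M[0][1] by delta changes det by delta * cofactor(0,1).
Cofactor C_01 = (-1)^(0+1) * minor(0,1) = 5
Entry delta = 6 - 1 = 5
Det delta = 5 * 5 = 25
New det = -13 + 25 = 12

Answer: 12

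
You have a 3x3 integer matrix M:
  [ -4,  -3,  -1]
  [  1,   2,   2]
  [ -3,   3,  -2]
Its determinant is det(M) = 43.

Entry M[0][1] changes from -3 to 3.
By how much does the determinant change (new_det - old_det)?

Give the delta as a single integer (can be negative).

Cofactor C_01 = -4
Entry delta = 3 - -3 = 6
Det delta = entry_delta * cofactor = 6 * -4 = -24

Answer: -24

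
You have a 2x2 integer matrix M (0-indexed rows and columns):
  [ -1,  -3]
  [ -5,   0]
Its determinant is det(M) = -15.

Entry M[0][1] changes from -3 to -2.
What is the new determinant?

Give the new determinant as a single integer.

det is linear in row 0: changing M[0][1] by delta changes det by delta * cofactor(0,1).
Cofactor C_01 = (-1)^(0+1) * minor(0,1) = 5
Entry delta = -2 - -3 = 1
Det delta = 1 * 5 = 5
New det = -15 + 5 = -10

Answer: -10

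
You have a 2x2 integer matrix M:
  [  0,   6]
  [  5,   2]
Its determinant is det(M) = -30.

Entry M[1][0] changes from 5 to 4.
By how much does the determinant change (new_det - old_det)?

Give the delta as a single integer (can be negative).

Cofactor C_10 = -6
Entry delta = 4 - 5 = -1
Det delta = entry_delta * cofactor = -1 * -6 = 6

Answer: 6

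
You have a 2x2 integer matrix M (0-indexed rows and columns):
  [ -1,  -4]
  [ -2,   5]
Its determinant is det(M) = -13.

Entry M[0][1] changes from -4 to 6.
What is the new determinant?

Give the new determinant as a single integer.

Answer: 7

Derivation:
det is linear in row 0: changing M[0][1] by delta changes det by delta * cofactor(0,1).
Cofactor C_01 = (-1)^(0+1) * minor(0,1) = 2
Entry delta = 6 - -4 = 10
Det delta = 10 * 2 = 20
New det = -13 + 20 = 7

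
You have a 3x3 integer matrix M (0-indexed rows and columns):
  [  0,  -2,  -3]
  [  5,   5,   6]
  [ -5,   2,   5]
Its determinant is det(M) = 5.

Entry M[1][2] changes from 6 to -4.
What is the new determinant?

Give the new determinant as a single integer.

Answer: -95

Derivation:
det is linear in row 1: changing M[1][2] by delta changes det by delta * cofactor(1,2).
Cofactor C_12 = (-1)^(1+2) * minor(1,2) = 10
Entry delta = -4 - 6 = -10
Det delta = -10 * 10 = -100
New det = 5 + -100 = -95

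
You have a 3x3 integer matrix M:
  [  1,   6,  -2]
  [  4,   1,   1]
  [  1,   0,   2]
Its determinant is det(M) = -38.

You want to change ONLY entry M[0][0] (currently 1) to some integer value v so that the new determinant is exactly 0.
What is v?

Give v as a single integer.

det is linear in entry M[0][0]: det = old_det + (v - 1) * C_00
Cofactor C_00 = 2
Want det = 0: -38 + (v - 1) * 2 = 0
  (v - 1) = 38 / 2 = 19
  v = 1 + (19) = 20

Answer: 20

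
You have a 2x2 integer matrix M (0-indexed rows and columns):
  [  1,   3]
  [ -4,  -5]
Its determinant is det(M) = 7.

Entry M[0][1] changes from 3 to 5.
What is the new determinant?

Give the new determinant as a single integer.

det is linear in row 0: changing M[0][1] by delta changes det by delta * cofactor(0,1).
Cofactor C_01 = (-1)^(0+1) * minor(0,1) = 4
Entry delta = 5 - 3 = 2
Det delta = 2 * 4 = 8
New det = 7 + 8 = 15

Answer: 15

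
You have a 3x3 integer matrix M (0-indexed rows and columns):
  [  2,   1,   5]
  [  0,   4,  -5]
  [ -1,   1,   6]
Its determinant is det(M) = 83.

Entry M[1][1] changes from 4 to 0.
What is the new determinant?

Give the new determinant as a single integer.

Answer: 15

Derivation:
det is linear in row 1: changing M[1][1] by delta changes det by delta * cofactor(1,1).
Cofactor C_11 = (-1)^(1+1) * minor(1,1) = 17
Entry delta = 0 - 4 = -4
Det delta = -4 * 17 = -68
New det = 83 + -68 = 15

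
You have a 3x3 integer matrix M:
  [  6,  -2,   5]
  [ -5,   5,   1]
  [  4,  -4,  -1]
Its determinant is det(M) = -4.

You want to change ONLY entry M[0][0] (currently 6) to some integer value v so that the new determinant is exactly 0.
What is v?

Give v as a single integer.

det is linear in entry M[0][0]: det = old_det + (v - 6) * C_00
Cofactor C_00 = -1
Want det = 0: -4 + (v - 6) * -1 = 0
  (v - 6) = 4 / -1 = -4
  v = 6 + (-4) = 2

Answer: 2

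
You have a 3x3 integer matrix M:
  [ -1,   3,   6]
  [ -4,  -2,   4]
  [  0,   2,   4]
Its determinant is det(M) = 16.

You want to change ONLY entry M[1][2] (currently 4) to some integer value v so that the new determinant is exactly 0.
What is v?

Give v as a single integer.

det is linear in entry M[1][2]: det = old_det + (v - 4) * C_12
Cofactor C_12 = 2
Want det = 0: 16 + (v - 4) * 2 = 0
  (v - 4) = -16 / 2 = -8
  v = 4 + (-8) = -4

Answer: -4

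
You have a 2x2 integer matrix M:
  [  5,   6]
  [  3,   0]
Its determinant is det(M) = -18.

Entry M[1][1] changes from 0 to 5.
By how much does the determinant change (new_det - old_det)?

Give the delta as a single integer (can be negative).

Cofactor C_11 = 5
Entry delta = 5 - 0 = 5
Det delta = entry_delta * cofactor = 5 * 5 = 25

Answer: 25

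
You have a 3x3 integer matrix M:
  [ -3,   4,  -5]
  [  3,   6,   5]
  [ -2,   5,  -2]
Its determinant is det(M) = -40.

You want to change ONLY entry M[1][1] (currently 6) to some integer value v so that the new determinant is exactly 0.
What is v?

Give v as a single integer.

Answer: -4

Derivation:
det is linear in entry M[1][1]: det = old_det + (v - 6) * C_11
Cofactor C_11 = -4
Want det = 0: -40 + (v - 6) * -4 = 0
  (v - 6) = 40 / -4 = -10
  v = 6 + (-10) = -4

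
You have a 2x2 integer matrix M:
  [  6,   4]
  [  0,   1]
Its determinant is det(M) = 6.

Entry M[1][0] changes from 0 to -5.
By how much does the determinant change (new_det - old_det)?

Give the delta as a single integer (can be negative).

Answer: 20

Derivation:
Cofactor C_10 = -4
Entry delta = -5 - 0 = -5
Det delta = entry_delta * cofactor = -5 * -4 = 20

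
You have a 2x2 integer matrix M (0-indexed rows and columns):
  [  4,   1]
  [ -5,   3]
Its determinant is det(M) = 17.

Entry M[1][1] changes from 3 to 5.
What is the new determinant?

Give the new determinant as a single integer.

det is linear in row 1: changing M[1][1] by delta changes det by delta * cofactor(1,1).
Cofactor C_11 = (-1)^(1+1) * minor(1,1) = 4
Entry delta = 5 - 3 = 2
Det delta = 2 * 4 = 8
New det = 17 + 8 = 25

Answer: 25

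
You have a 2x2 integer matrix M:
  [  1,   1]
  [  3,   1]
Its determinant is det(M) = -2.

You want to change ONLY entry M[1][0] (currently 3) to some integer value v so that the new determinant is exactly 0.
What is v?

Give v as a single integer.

det is linear in entry M[1][0]: det = old_det + (v - 3) * C_10
Cofactor C_10 = -1
Want det = 0: -2 + (v - 3) * -1 = 0
  (v - 3) = 2 / -1 = -2
  v = 3 + (-2) = 1

Answer: 1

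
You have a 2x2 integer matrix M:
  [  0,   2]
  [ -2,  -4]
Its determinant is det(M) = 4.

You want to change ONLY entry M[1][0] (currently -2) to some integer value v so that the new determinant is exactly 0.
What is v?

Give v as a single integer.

det is linear in entry M[1][0]: det = old_det + (v - -2) * C_10
Cofactor C_10 = -2
Want det = 0: 4 + (v - -2) * -2 = 0
  (v - -2) = -4 / -2 = 2
  v = -2 + (2) = 0

Answer: 0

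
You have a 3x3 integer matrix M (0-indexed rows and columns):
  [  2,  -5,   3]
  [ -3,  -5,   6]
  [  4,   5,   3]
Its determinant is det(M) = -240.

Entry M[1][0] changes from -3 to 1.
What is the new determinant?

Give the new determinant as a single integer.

det is linear in row 1: changing M[1][0] by delta changes det by delta * cofactor(1,0).
Cofactor C_10 = (-1)^(1+0) * minor(1,0) = 30
Entry delta = 1 - -3 = 4
Det delta = 4 * 30 = 120
New det = -240 + 120 = -120

Answer: -120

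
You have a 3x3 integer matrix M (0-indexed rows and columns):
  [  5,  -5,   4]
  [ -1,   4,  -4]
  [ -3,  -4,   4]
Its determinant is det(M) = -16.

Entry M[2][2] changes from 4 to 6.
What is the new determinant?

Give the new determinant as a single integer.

det is linear in row 2: changing M[2][2] by delta changes det by delta * cofactor(2,2).
Cofactor C_22 = (-1)^(2+2) * minor(2,2) = 15
Entry delta = 6 - 4 = 2
Det delta = 2 * 15 = 30
New det = -16 + 30 = 14

Answer: 14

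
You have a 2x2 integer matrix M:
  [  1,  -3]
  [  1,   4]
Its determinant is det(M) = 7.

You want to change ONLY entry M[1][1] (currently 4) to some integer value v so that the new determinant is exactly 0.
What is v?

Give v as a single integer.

det is linear in entry M[1][1]: det = old_det + (v - 4) * C_11
Cofactor C_11 = 1
Want det = 0: 7 + (v - 4) * 1 = 0
  (v - 4) = -7 / 1 = -7
  v = 4 + (-7) = -3

Answer: -3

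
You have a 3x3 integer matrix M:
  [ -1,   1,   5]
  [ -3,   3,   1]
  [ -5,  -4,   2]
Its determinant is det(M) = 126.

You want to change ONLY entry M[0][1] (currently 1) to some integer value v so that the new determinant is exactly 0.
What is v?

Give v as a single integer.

Answer: -125

Derivation:
det is linear in entry M[0][1]: det = old_det + (v - 1) * C_01
Cofactor C_01 = 1
Want det = 0: 126 + (v - 1) * 1 = 0
  (v - 1) = -126 / 1 = -126
  v = 1 + (-126) = -125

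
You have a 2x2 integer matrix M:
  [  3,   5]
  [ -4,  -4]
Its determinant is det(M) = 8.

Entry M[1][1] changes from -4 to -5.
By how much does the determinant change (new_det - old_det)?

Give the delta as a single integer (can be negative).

Cofactor C_11 = 3
Entry delta = -5 - -4 = -1
Det delta = entry_delta * cofactor = -1 * 3 = -3

Answer: -3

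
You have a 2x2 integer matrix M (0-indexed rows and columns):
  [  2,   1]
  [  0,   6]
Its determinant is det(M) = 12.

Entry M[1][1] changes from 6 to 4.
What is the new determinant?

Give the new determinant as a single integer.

det is linear in row 1: changing M[1][1] by delta changes det by delta * cofactor(1,1).
Cofactor C_11 = (-1)^(1+1) * minor(1,1) = 2
Entry delta = 4 - 6 = -2
Det delta = -2 * 2 = -4
New det = 12 + -4 = 8

Answer: 8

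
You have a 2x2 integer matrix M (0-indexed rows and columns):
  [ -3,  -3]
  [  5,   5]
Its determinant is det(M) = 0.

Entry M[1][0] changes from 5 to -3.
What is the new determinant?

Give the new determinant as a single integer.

det is linear in row 1: changing M[1][0] by delta changes det by delta * cofactor(1,0).
Cofactor C_10 = (-1)^(1+0) * minor(1,0) = 3
Entry delta = -3 - 5 = -8
Det delta = -8 * 3 = -24
New det = 0 + -24 = -24

Answer: -24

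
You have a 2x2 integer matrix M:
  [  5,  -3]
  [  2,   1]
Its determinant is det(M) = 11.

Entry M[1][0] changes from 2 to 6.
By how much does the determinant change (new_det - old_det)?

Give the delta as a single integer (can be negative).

Answer: 12

Derivation:
Cofactor C_10 = 3
Entry delta = 6 - 2 = 4
Det delta = entry_delta * cofactor = 4 * 3 = 12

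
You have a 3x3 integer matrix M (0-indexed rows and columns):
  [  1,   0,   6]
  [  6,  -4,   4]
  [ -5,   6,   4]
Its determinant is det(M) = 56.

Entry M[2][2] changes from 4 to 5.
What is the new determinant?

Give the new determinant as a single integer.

Answer: 52

Derivation:
det is linear in row 2: changing M[2][2] by delta changes det by delta * cofactor(2,2).
Cofactor C_22 = (-1)^(2+2) * minor(2,2) = -4
Entry delta = 5 - 4 = 1
Det delta = 1 * -4 = -4
New det = 56 + -4 = 52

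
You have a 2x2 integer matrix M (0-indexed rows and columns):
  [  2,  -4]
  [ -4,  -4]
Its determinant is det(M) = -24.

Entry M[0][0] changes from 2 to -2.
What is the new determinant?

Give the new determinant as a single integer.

Answer: -8

Derivation:
det is linear in row 0: changing M[0][0] by delta changes det by delta * cofactor(0,0).
Cofactor C_00 = (-1)^(0+0) * minor(0,0) = -4
Entry delta = -2 - 2 = -4
Det delta = -4 * -4 = 16
New det = -24 + 16 = -8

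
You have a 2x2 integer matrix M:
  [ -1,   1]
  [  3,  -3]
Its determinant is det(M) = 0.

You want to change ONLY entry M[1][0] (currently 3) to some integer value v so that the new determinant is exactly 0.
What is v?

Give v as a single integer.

det is linear in entry M[1][0]: det = old_det + (v - 3) * C_10
Cofactor C_10 = -1
Want det = 0: 0 + (v - 3) * -1 = 0
  (v - 3) = 0 / -1 = 0
  v = 3 + (0) = 3

Answer: 3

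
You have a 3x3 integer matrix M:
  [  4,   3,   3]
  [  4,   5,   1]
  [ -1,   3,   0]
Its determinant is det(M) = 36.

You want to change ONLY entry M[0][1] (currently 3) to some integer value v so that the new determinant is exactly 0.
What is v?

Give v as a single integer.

Answer: 39

Derivation:
det is linear in entry M[0][1]: det = old_det + (v - 3) * C_01
Cofactor C_01 = -1
Want det = 0: 36 + (v - 3) * -1 = 0
  (v - 3) = -36 / -1 = 36
  v = 3 + (36) = 39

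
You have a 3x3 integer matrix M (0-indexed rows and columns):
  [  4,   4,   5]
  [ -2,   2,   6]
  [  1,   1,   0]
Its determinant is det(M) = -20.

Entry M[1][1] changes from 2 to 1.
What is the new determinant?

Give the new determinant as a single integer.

Answer: -15

Derivation:
det is linear in row 1: changing M[1][1] by delta changes det by delta * cofactor(1,1).
Cofactor C_11 = (-1)^(1+1) * minor(1,1) = -5
Entry delta = 1 - 2 = -1
Det delta = -1 * -5 = 5
New det = -20 + 5 = -15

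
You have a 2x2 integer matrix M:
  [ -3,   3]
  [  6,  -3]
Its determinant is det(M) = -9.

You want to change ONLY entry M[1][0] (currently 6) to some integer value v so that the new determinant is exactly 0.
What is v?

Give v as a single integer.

Answer: 3

Derivation:
det is linear in entry M[1][0]: det = old_det + (v - 6) * C_10
Cofactor C_10 = -3
Want det = 0: -9 + (v - 6) * -3 = 0
  (v - 6) = 9 / -3 = -3
  v = 6 + (-3) = 3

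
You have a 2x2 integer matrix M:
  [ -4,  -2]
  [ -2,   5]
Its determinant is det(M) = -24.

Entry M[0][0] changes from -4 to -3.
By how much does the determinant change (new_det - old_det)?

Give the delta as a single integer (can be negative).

Answer: 5

Derivation:
Cofactor C_00 = 5
Entry delta = -3 - -4 = 1
Det delta = entry_delta * cofactor = 1 * 5 = 5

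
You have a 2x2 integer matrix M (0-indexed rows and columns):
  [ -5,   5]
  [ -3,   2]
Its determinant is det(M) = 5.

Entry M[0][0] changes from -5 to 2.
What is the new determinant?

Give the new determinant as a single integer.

Answer: 19

Derivation:
det is linear in row 0: changing M[0][0] by delta changes det by delta * cofactor(0,0).
Cofactor C_00 = (-1)^(0+0) * minor(0,0) = 2
Entry delta = 2 - -5 = 7
Det delta = 7 * 2 = 14
New det = 5 + 14 = 19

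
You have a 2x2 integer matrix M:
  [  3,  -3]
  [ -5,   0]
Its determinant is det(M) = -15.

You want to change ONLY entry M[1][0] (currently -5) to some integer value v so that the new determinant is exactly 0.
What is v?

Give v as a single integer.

det is linear in entry M[1][0]: det = old_det + (v - -5) * C_10
Cofactor C_10 = 3
Want det = 0: -15 + (v - -5) * 3 = 0
  (v - -5) = 15 / 3 = 5
  v = -5 + (5) = 0

Answer: 0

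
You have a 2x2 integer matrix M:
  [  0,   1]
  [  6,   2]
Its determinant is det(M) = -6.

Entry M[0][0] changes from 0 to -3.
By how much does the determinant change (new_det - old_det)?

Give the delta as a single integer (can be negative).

Answer: -6

Derivation:
Cofactor C_00 = 2
Entry delta = -3 - 0 = -3
Det delta = entry_delta * cofactor = -3 * 2 = -6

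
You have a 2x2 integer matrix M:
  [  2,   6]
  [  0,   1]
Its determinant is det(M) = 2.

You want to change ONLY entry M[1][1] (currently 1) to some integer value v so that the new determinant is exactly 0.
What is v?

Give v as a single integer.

Answer: 0

Derivation:
det is linear in entry M[1][1]: det = old_det + (v - 1) * C_11
Cofactor C_11 = 2
Want det = 0: 2 + (v - 1) * 2 = 0
  (v - 1) = -2 / 2 = -1
  v = 1 + (-1) = 0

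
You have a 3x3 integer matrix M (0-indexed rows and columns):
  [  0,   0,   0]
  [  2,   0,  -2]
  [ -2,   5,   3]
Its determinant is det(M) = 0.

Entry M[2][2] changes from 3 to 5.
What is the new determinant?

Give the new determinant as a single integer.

det is linear in row 2: changing M[2][2] by delta changes det by delta * cofactor(2,2).
Cofactor C_22 = (-1)^(2+2) * minor(2,2) = 0
Entry delta = 5 - 3 = 2
Det delta = 2 * 0 = 0
New det = 0 + 0 = 0

Answer: 0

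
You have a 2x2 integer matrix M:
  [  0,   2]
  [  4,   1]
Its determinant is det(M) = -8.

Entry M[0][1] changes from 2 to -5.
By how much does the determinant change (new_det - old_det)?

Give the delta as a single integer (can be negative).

Answer: 28

Derivation:
Cofactor C_01 = -4
Entry delta = -5 - 2 = -7
Det delta = entry_delta * cofactor = -7 * -4 = 28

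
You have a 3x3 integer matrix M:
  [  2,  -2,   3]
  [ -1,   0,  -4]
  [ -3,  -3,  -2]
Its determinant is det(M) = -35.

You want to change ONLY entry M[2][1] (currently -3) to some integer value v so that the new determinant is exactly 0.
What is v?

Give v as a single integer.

Answer: 4

Derivation:
det is linear in entry M[2][1]: det = old_det + (v - -3) * C_21
Cofactor C_21 = 5
Want det = 0: -35 + (v - -3) * 5 = 0
  (v - -3) = 35 / 5 = 7
  v = -3 + (7) = 4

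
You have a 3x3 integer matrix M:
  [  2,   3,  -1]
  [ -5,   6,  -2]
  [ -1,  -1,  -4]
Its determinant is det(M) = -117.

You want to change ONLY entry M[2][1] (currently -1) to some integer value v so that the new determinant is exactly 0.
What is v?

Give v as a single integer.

Answer: 12

Derivation:
det is linear in entry M[2][1]: det = old_det + (v - -1) * C_21
Cofactor C_21 = 9
Want det = 0: -117 + (v - -1) * 9 = 0
  (v - -1) = 117 / 9 = 13
  v = -1 + (13) = 12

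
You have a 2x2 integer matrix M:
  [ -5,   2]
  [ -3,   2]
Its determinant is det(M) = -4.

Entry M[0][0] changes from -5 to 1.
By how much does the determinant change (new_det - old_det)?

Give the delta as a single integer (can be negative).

Cofactor C_00 = 2
Entry delta = 1 - -5 = 6
Det delta = entry_delta * cofactor = 6 * 2 = 12

Answer: 12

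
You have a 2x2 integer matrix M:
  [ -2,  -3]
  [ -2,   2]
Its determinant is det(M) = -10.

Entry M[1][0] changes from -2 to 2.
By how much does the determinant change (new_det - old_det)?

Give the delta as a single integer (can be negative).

Cofactor C_10 = 3
Entry delta = 2 - -2 = 4
Det delta = entry_delta * cofactor = 4 * 3 = 12

Answer: 12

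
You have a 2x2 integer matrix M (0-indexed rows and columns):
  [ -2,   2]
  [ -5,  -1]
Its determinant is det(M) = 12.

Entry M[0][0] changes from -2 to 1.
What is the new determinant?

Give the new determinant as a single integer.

Answer: 9

Derivation:
det is linear in row 0: changing M[0][0] by delta changes det by delta * cofactor(0,0).
Cofactor C_00 = (-1)^(0+0) * minor(0,0) = -1
Entry delta = 1 - -2 = 3
Det delta = 3 * -1 = -3
New det = 12 + -3 = 9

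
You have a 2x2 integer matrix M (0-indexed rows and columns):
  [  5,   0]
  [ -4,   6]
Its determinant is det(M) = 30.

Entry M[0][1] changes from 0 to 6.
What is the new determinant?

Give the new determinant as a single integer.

Answer: 54

Derivation:
det is linear in row 0: changing M[0][1] by delta changes det by delta * cofactor(0,1).
Cofactor C_01 = (-1)^(0+1) * minor(0,1) = 4
Entry delta = 6 - 0 = 6
Det delta = 6 * 4 = 24
New det = 30 + 24 = 54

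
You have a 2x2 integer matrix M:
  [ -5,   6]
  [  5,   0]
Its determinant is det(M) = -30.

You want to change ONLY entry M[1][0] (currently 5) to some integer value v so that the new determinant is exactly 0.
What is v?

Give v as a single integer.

Answer: 0

Derivation:
det is linear in entry M[1][0]: det = old_det + (v - 5) * C_10
Cofactor C_10 = -6
Want det = 0: -30 + (v - 5) * -6 = 0
  (v - 5) = 30 / -6 = -5
  v = 5 + (-5) = 0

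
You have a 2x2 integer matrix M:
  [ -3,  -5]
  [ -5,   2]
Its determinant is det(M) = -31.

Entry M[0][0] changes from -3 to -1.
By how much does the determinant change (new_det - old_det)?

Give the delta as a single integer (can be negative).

Cofactor C_00 = 2
Entry delta = -1 - -3 = 2
Det delta = entry_delta * cofactor = 2 * 2 = 4

Answer: 4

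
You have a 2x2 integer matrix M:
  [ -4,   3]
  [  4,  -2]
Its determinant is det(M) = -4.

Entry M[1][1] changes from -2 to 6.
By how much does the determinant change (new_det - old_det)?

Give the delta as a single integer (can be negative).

Cofactor C_11 = -4
Entry delta = 6 - -2 = 8
Det delta = entry_delta * cofactor = 8 * -4 = -32

Answer: -32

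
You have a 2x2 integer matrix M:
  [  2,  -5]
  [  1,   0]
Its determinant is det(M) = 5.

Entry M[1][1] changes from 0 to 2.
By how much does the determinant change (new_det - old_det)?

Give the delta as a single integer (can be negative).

Answer: 4

Derivation:
Cofactor C_11 = 2
Entry delta = 2 - 0 = 2
Det delta = entry_delta * cofactor = 2 * 2 = 4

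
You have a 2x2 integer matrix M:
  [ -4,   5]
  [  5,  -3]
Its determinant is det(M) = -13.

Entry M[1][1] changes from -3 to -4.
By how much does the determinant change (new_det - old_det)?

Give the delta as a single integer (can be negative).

Answer: 4

Derivation:
Cofactor C_11 = -4
Entry delta = -4 - -3 = -1
Det delta = entry_delta * cofactor = -1 * -4 = 4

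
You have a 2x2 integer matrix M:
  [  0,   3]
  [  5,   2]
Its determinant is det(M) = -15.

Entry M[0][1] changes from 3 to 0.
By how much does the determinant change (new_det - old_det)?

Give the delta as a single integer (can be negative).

Cofactor C_01 = -5
Entry delta = 0 - 3 = -3
Det delta = entry_delta * cofactor = -3 * -5 = 15

Answer: 15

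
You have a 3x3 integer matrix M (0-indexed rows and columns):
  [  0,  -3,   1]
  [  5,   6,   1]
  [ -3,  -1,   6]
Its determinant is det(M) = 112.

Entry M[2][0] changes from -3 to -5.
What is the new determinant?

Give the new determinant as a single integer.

Answer: 130

Derivation:
det is linear in row 2: changing M[2][0] by delta changes det by delta * cofactor(2,0).
Cofactor C_20 = (-1)^(2+0) * minor(2,0) = -9
Entry delta = -5 - -3 = -2
Det delta = -2 * -9 = 18
New det = 112 + 18 = 130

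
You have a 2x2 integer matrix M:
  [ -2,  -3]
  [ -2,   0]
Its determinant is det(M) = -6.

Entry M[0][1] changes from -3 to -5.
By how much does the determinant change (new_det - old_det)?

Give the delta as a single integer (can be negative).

Answer: -4

Derivation:
Cofactor C_01 = 2
Entry delta = -5 - -3 = -2
Det delta = entry_delta * cofactor = -2 * 2 = -4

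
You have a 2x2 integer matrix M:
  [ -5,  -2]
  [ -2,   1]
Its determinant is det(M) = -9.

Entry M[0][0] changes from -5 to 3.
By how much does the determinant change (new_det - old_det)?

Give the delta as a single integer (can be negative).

Cofactor C_00 = 1
Entry delta = 3 - -5 = 8
Det delta = entry_delta * cofactor = 8 * 1 = 8

Answer: 8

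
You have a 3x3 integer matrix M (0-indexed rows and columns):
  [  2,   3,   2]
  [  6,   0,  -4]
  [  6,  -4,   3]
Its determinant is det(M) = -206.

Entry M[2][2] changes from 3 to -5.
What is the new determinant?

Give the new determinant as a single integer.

det is linear in row 2: changing M[2][2] by delta changes det by delta * cofactor(2,2).
Cofactor C_22 = (-1)^(2+2) * minor(2,2) = -18
Entry delta = -5 - 3 = -8
Det delta = -8 * -18 = 144
New det = -206 + 144 = -62

Answer: -62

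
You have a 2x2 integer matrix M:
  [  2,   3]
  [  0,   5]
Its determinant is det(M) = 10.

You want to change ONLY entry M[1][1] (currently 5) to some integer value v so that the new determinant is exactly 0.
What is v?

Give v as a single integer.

det is linear in entry M[1][1]: det = old_det + (v - 5) * C_11
Cofactor C_11 = 2
Want det = 0: 10 + (v - 5) * 2 = 0
  (v - 5) = -10 / 2 = -5
  v = 5 + (-5) = 0

Answer: 0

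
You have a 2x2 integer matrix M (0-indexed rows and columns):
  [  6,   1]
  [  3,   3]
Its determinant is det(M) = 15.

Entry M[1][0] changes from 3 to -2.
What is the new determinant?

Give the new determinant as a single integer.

Answer: 20

Derivation:
det is linear in row 1: changing M[1][0] by delta changes det by delta * cofactor(1,0).
Cofactor C_10 = (-1)^(1+0) * minor(1,0) = -1
Entry delta = -2 - 3 = -5
Det delta = -5 * -1 = 5
New det = 15 + 5 = 20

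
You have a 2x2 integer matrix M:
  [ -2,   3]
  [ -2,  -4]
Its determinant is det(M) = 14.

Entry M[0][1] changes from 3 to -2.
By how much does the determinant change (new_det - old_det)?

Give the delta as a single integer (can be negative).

Cofactor C_01 = 2
Entry delta = -2 - 3 = -5
Det delta = entry_delta * cofactor = -5 * 2 = -10

Answer: -10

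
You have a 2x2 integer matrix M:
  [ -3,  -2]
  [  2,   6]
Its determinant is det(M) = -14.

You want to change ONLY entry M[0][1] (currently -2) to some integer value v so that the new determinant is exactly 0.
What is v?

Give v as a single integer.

Answer: -9

Derivation:
det is linear in entry M[0][1]: det = old_det + (v - -2) * C_01
Cofactor C_01 = -2
Want det = 0: -14 + (v - -2) * -2 = 0
  (v - -2) = 14 / -2 = -7
  v = -2 + (-7) = -9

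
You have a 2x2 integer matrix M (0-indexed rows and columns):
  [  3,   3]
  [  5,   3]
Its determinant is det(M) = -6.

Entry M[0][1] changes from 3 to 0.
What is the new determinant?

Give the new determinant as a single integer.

Answer: 9

Derivation:
det is linear in row 0: changing M[0][1] by delta changes det by delta * cofactor(0,1).
Cofactor C_01 = (-1)^(0+1) * minor(0,1) = -5
Entry delta = 0 - 3 = -3
Det delta = -3 * -5 = 15
New det = -6 + 15 = 9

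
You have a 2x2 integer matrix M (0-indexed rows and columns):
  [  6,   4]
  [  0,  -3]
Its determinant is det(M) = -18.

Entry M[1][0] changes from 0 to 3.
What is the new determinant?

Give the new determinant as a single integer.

Answer: -30

Derivation:
det is linear in row 1: changing M[1][0] by delta changes det by delta * cofactor(1,0).
Cofactor C_10 = (-1)^(1+0) * minor(1,0) = -4
Entry delta = 3 - 0 = 3
Det delta = 3 * -4 = -12
New det = -18 + -12 = -30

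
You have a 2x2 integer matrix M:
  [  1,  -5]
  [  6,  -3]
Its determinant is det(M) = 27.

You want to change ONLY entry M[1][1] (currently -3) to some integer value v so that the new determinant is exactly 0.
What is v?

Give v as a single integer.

Answer: -30

Derivation:
det is linear in entry M[1][1]: det = old_det + (v - -3) * C_11
Cofactor C_11 = 1
Want det = 0: 27 + (v - -3) * 1 = 0
  (v - -3) = -27 / 1 = -27
  v = -3 + (-27) = -30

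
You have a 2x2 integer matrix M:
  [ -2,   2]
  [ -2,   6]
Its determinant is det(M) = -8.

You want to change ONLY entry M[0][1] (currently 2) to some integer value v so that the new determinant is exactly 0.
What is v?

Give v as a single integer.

Answer: 6

Derivation:
det is linear in entry M[0][1]: det = old_det + (v - 2) * C_01
Cofactor C_01 = 2
Want det = 0: -8 + (v - 2) * 2 = 0
  (v - 2) = 8 / 2 = 4
  v = 2 + (4) = 6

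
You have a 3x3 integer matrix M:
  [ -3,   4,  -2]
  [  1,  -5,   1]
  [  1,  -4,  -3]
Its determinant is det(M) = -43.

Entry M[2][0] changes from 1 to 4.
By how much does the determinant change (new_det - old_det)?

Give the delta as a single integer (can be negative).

Cofactor C_20 = -6
Entry delta = 4 - 1 = 3
Det delta = entry_delta * cofactor = 3 * -6 = -18

Answer: -18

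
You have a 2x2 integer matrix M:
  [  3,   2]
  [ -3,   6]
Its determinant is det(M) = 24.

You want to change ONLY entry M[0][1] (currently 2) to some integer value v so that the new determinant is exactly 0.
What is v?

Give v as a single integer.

det is linear in entry M[0][1]: det = old_det + (v - 2) * C_01
Cofactor C_01 = 3
Want det = 0: 24 + (v - 2) * 3 = 0
  (v - 2) = -24 / 3 = -8
  v = 2 + (-8) = -6

Answer: -6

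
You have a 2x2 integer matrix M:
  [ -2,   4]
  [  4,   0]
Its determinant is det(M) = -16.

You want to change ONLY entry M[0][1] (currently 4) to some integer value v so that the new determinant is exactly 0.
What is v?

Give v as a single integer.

det is linear in entry M[0][1]: det = old_det + (v - 4) * C_01
Cofactor C_01 = -4
Want det = 0: -16 + (v - 4) * -4 = 0
  (v - 4) = 16 / -4 = -4
  v = 4 + (-4) = 0

Answer: 0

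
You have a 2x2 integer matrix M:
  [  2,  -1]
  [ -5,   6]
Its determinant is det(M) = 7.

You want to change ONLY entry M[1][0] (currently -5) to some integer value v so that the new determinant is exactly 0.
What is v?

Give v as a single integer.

Answer: -12

Derivation:
det is linear in entry M[1][0]: det = old_det + (v - -5) * C_10
Cofactor C_10 = 1
Want det = 0: 7 + (v - -5) * 1 = 0
  (v - -5) = -7 / 1 = -7
  v = -5 + (-7) = -12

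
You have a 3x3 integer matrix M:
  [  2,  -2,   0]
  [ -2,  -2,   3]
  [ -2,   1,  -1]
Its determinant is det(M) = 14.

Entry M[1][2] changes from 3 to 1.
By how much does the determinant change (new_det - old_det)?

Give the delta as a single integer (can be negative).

Cofactor C_12 = 2
Entry delta = 1 - 3 = -2
Det delta = entry_delta * cofactor = -2 * 2 = -4

Answer: -4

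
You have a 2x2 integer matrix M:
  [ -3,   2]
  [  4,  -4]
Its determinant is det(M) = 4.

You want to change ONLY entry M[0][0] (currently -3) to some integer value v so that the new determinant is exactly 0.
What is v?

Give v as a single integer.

det is linear in entry M[0][0]: det = old_det + (v - -3) * C_00
Cofactor C_00 = -4
Want det = 0: 4 + (v - -3) * -4 = 0
  (v - -3) = -4 / -4 = 1
  v = -3 + (1) = -2

Answer: -2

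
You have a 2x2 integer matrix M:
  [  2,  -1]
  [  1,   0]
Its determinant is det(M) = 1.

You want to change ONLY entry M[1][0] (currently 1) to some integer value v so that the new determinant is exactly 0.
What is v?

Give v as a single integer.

det is linear in entry M[1][0]: det = old_det + (v - 1) * C_10
Cofactor C_10 = 1
Want det = 0: 1 + (v - 1) * 1 = 0
  (v - 1) = -1 / 1 = -1
  v = 1 + (-1) = 0

Answer: 0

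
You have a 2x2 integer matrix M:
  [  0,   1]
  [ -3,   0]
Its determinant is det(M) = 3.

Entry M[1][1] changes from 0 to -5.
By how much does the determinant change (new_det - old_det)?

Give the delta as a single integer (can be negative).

Cofactor C_11 = 0
Entry delta = -5 - 0 = -5
Det delta = entry_delta * cofactor = -5 * 0 = 0

Answer: 0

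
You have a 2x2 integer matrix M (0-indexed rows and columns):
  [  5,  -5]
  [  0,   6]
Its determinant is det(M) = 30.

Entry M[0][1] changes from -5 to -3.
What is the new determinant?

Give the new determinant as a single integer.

Answer: 30

Derivation:
det is linear in row 0: changing M[0][1] by delta changes det by delta * cofactor(0,1).
Cofactor C_01 = (-1)^(0+1) * minor(0,1) = 0
Entry delta = -3 - -5 = 2
Det delta = 2 * 0 = 0
New det = 30 + 0 = 30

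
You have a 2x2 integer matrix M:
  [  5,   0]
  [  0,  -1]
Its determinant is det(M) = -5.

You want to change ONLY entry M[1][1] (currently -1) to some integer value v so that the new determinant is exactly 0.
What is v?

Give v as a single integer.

Answer: 0

Derivation:
det is linear in entry M[1][1]: det = old_det + (v - -1) * C_11
Cofactor C_11 = 5
Want det = 0: -5 + (v - -1) * 5 = 0
  (v - -1) = 5 / 5 = 1
  v = -1 + (1) = 0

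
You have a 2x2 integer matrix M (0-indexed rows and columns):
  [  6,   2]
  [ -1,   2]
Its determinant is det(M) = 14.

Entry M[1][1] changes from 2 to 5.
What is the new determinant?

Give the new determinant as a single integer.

Answer: 32

Derivation:
det is linear in row 1: changing M[1][1] by delta changes det by delta * cofactor(1,1).
Cofactor C_11 = (-1)^(1+1) * minor(1,1) = 6
Entry delta = 5 - 2 = 3
Det delta = 3 * 6 = 18
New det = 14 + 18 = 32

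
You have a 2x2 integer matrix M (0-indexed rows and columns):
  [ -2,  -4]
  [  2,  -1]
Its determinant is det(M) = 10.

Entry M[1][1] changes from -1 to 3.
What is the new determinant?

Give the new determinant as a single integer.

det is linear in row 1: changing M[1][1] by delta changes det by delta * cofactor(1,1).
Cofactor C_11 = (-1)^(1+1) * minor(1,1) = -2
Entry delta = 3 - -1 = 4
Det delta = 4 * -2 = -8
New det = 10 + -8 = 2

Answer: 2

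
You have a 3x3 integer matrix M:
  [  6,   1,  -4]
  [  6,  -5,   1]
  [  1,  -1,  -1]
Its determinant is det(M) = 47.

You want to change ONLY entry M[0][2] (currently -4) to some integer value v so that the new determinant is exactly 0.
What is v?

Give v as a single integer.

Answer: 43

Derivation:
det is linear in entry M[0][2]: det = old_det + (v - -4) * C_02
Cofactor C_02 = -1
Want det = 0: 47 + (v - -4) * -1 = 0
  (v - -4) = -47 / -1 = 47
  v = -4 + (47) = 43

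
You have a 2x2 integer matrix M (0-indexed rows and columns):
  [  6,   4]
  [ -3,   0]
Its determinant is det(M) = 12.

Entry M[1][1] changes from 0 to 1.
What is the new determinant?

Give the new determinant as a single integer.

Answer: 18

Derivation:
det is linear in row 1: changing M[1][1] by delta changes det by delta * cofactor(1,1).
Cofactor C_11 = (-1)^(1+1) * minor(1,1) = 6
Entry delta = 1 - 0 = 1
Det delta = 1 * 6 = 6
New det = 12 + 6 = 18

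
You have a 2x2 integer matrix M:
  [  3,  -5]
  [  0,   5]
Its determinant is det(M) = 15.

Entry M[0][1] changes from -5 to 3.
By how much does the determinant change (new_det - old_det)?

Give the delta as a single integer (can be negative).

Cofactor C_01 = 0
Entry delta = 3 - -5 = 8
Det delta = entry_delta * cofactor = 8 * 0 = 0

Answer: 0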